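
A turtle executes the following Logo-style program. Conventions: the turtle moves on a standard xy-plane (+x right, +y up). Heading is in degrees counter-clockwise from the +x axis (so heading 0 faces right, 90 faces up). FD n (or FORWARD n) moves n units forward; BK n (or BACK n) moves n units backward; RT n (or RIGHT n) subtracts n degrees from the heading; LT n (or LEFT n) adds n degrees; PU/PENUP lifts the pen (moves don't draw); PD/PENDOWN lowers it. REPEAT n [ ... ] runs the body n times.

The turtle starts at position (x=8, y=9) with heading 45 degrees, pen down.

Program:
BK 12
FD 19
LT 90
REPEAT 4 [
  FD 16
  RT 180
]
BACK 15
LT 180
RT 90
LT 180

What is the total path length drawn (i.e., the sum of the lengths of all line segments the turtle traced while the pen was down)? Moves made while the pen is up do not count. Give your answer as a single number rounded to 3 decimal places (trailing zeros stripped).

Executing turtle program step by step:
Start: pos=(8,9), heading=45, pen down
BK 12: (8,9) -> (-0.485,0.515) [heading=45, draw]
FD 19: (-0.485,0.515) -> (12.95,13.95) [heading=45, draw]
LT 90: heading 45 -> 135
REPEAT 4 [
  -- iteration 1/4 --
  FD 16: (12.95,13.95) -> (1.636,25.263) [heading=135, draw]
  RT 180: heading 135 -> 315
  -- iteration 2/4 --
  FD 16: (1.636,25.263) -> (12.95,13.95) [heading=315, draw]
  RT 180: heading 315 -> 135
  -- iteration 3/4 --
  FD 16: (12.95,13.95) -> (1.636,25.263) [heading=135, draw]
  RT 180: heading 135 -> 315
  -- iteration 4/4 --
  FD 16: (1.636,25.263) -> (12.95,13.95) [heading=315, draw]
  RT 180: heading 315 -> 135
]
BK 15: (12.95,13.95) -> (23.556,3.343) [heading=135, draw]
LT 180: heading 135 -> 315
RT 90: heading 315 -> 225
LT 180: heading 225 -> 45
Final: pos=(23.556,3.343), heading=45, 7 segment(s) drawn

Segment lengths:
  seg 1: (8,9) -> (-0.485,0.515), length = 12
  seg 2: (-0.485,0.515) -> (12.95,13.95), length = 19
  seg 3: (12.95,13.95) -> (1.636,25.263), length = 16
  seg 4: (1.636,25.263) -> (12.95,13.95), length = 16
  seg 5: (12.95,13.95) -> (1.636,25.263), length = 16
  seg 6: (1.636,25.263) -> (12.95,13.95), length = 16
  seg 7: (12.95,13.95) -> (23.556,3.343), length = 15
Total = 110

Answer: 110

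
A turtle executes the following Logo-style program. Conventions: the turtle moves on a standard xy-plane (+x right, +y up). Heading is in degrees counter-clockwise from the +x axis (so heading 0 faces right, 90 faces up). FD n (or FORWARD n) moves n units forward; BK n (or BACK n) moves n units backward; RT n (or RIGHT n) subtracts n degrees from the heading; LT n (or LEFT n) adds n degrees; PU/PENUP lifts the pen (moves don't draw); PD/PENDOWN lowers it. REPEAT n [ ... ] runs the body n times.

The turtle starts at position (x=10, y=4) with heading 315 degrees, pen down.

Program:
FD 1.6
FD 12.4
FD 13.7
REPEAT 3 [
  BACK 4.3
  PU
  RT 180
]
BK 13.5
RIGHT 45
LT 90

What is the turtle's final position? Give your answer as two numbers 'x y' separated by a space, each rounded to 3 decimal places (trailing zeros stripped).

Executing turtle program step by step:
Start: pos=(10,4), heading=315, pen down
FD 1.6: (10,4) -> (11.131,2.869) [heading=315, draw]
FD 12.4: (11.131,2.869) -> (19.899,-5.899) [heading=315, draw]
FD 13.7: (19.899,-5.899) -> (29.587,-15.587) [heading=315, draw]
REPEAT 3 [
  -- iteration 1/3 --
  BK 4.3: (29.587,-15.587) -> (26.546,-12.546) [heading=315, draw]
  PU: pen up
  RT 180: heading 315 -> 135
  -- iteration 2/3 --
  BK 4.3: (26.546,-12.546) -> (29.587,-15.587) [heading=135, move]
  PU: pen up
  RT 180: heading 135 -> 315
  -- iteration 3/3 --
  BK 4.3: (29.587,-15.587) -> (26.546,-12.546) [heading=315, move]
  PU: pen up
  RT 180: heading 315 -> 135
]
BK 13.5: (26.546,-12.546) -> (36.092,-22.092) [heading=135, move]
RT 45: heading 135 -> 90
LT 90: heading 90 -> 180
Final: pos=(36.092,-22.092), heading=180, 4 segment(s) drawn

Answer: 36.092 -22.092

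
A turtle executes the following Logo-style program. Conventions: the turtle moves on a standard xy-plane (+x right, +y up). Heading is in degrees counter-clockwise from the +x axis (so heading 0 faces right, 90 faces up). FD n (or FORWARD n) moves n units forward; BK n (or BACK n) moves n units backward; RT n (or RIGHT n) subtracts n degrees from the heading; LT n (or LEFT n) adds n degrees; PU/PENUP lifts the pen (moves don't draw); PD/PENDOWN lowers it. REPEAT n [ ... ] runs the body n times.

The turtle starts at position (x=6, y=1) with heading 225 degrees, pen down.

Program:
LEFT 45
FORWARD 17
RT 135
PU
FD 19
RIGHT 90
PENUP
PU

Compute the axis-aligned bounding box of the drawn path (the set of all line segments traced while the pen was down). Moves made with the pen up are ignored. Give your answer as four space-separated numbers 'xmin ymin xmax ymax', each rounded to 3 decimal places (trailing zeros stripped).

Answer: 6 -16 6 1

Derivation:
Executing turtle program step by step:
Start: pos=(6,1), heading=225, pen down
LT 45: heading 225 -> 270
FD 17: (6,1) -> (6,-16) [heading=270, draw]
RT 135: heading 270 -> 135
PU: pen up
FD 19: (6,-16) -> (-7.435,-2.565) [heading=135, move]
RT 90: heading 135 -> 45
PU: pen up
PU: pen up
Final: pos=(-7.435,-2.565), heading=45, 1 segment(s) drawn

Segment endpoints: x in {6, 6}, y in {-16, 1}
xmin=6, ymin=-16, xmax=6, ymax=1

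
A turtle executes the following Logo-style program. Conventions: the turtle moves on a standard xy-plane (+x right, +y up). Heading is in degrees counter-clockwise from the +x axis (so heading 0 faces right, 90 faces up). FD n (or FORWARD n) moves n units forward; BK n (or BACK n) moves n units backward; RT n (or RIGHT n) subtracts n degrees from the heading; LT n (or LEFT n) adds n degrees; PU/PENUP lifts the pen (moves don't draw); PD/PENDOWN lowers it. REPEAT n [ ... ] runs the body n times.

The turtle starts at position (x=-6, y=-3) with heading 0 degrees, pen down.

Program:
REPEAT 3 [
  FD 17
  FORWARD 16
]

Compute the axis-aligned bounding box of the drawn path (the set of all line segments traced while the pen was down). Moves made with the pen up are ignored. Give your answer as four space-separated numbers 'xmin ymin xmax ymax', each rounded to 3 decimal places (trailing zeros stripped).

Answer: -6 -3 93 -3

Derivation:
Executing turtle program step by step:
Start: pos=(-6,-3), heading=0, pen down
REPEAT 3 [
  -- iteration 1/3 --
  FD 17: (-6,-3) -> (11,-3) [heading=0, draw]
  FD 16: (11,-3) -> (27,-3) [heading=0, draw]
  -- iteration 2/3 --
  FD 17: (27,-3) -> (44,-3) [heading=0, draw]
  FD 16: (44,-3) -> (60,-3) [heading=0, draw]
  -- iteration 3/3 --
  FD 17: (60,-3) -> (77,-3) [heading=0, draw]
  FD 16: (77,-3) -> (93,-3) [heading=0, draw]
]
Final: pos=(93,-3), heading=0, 6 segment(s) drawn

Segment endpoints: x in {-6, 11, 27, 44, 60, 77, 93}, y in {-3}
xmin=-6, ymin=-3, xmax=93, ymax=-3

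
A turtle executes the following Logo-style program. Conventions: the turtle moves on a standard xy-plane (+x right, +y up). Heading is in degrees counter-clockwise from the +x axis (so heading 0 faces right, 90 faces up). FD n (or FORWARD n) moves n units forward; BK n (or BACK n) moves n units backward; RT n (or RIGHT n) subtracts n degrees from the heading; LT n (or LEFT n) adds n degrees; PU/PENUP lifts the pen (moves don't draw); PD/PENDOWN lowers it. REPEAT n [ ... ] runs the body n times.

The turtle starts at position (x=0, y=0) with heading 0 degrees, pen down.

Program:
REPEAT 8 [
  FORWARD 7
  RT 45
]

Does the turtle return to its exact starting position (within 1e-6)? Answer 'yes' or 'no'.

Executing turtle program step by step:
Start: pos=(0,0), heading=0, pen down
REPEAT 8 [
  -- iteration 1/8 --
  FD 7: (0,0) -> (7,0) [heading=0, draw]
  RT 45: heading 0 -> 315
  -- iteration 2/8 --
  FD 7: (7,0) -> (11.95,-4.95) [heading=315, draw]
  RT 45: heading 315 -> 270
  -- iteration 3/8 --
  FD 7: (11.95,-4.95) -> (11.95,-11.95) [heading=270, draw]
  RT 45: heading 270 -> 225
  -- iteration 4/8 --
  FD 7: (11.95,-11.95) -> (7,-16.899) [heading=225, draw]
  RT 45: heading 225 -> 180
  -- iteration 5/8 --
  FD 7: (7,-16.899) -> (0,-16.899) [heading=180, draw]
  RT 45: heading 180 -> 135
  -- iteration 6/8 --
  FD 7: (0,-16.899) -> (-4.95,-11.95) [heading=135, draw]
  RT 45: heading 135 -> 90
  -- iteration 7/8 --
  FD 7: (-4.95,-11.95) -> (-4.95,-4.95) [heading=90, draw]
  RT 45: heading 90 -> 45
  -- iteration 8/8 --
  FD 7: (-4.95,-4.95) -> (0,0) [heading=45, draw]
  RT 45: heading 45 -> 0
]
Final: pos=(0,0), heading=0, 8 segment(s) drawn

Start position: (0, 0)
Final position: (0, 0)
Distance = 0; < 1e-6 -> CLOSED

Answer: yes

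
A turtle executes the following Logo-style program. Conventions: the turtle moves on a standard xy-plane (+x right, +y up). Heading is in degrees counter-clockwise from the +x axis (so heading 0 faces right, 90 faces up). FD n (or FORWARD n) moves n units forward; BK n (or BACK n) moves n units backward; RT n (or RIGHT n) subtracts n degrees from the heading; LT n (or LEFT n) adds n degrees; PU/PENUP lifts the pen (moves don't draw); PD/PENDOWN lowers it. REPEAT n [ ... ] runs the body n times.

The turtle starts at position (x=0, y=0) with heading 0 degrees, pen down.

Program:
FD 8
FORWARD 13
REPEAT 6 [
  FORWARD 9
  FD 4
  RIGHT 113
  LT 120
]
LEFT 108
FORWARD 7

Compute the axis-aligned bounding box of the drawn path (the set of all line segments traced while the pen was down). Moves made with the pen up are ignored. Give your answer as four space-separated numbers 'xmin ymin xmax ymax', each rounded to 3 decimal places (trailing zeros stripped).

Executing turtle program step by step:
Start: pos=(0,0), heading=0, pen down
FD 8: (0,0) -> (8,0) [heading=0, draw]
FD 13: (8,0) -> (21,0) [heading=0, draw]
REPEAT 6 [
  -- iteration 1/6 --
  FD 9: (21,0) -> (30,0) [heading=0, draw]
  FD 4: (30,0) -> (34,0) [heading=0, draw]
  RT 113: heading 0 -> 247
  LT 120: heading 247 -> 7
  -- iteration 2/6 --
  FD 9: (34,0) -> (42.933,1.097) [heading=7, draw]
  FD 4: (42.933,1.097) -> (46.903,1.584) [heading=7, draw]
  RT 113: heading 7 -> 254
  LT 120: heading 254 -> 14
  -- iteration 3/6 --
  FD 9: (46.903,1.584) -> (55.636,3.762) [heading=14, draw]
  FD 4: (55.636,3.762) -> (59.517,4.729) [heading=14, draw]
  RT 113: heading 14 -> 261
  LT 120: heading 261 -> 21
  -- iteration 4/6 --
  FD 9: (59.517,4.729) -> (67.919,7.955) [heading=21, draw]
  FD 4: (67.919,7.955) -> (71.653,9.388) [heading=21, draw]
  RT 113: heading 21 -> 268
  LT 120: heading 268 -> 28
  -- iteration 5/6 --
  FD 9: (71.653,9.388) -> (79.6,13.613) [heading=28, draw]
  FD 4: (79.6,13.613) -> (83.132,15.491) [heading=28, draw]
  RT 113: heading 28 -> 275
  LT 120: heading 275 -> 35
  -- iteration 6/6 --
  FD 9: (83.132,15.491) -> (90.504,20.653) [heading=35, draw]
  FD 4: (90.504,20.653) -> (93.781,22.948) [heading=35, draw]
  RT 113: heading 35 -> 282
  LT 120: heading 282 -> 42
]
LT 108: heading 42 -> 150
FD 7: (93.781,22.948) -> (87.719,26.448) [heading=150, draw]
Final: pos=(87.719,26.448), heading=150, 15 segment(s) drawn

Segment endpoints: x in {0, 8, 21, 30, 34, 42.933, 46.903, 55.636, 59.517, 67.919, 71.653, 79.6, 83.132, 87.719, 90.504, 93.781}, y in {0, 1.097, 1.584, 3.762, 4.729, 7.955, 9.388, 13.613, 15.491, 20.653, 22.948, 26.448}
xmin=0, ymin=0, xmax=93.781, ymax=26.448

Answer: 0 0 93.781 26.448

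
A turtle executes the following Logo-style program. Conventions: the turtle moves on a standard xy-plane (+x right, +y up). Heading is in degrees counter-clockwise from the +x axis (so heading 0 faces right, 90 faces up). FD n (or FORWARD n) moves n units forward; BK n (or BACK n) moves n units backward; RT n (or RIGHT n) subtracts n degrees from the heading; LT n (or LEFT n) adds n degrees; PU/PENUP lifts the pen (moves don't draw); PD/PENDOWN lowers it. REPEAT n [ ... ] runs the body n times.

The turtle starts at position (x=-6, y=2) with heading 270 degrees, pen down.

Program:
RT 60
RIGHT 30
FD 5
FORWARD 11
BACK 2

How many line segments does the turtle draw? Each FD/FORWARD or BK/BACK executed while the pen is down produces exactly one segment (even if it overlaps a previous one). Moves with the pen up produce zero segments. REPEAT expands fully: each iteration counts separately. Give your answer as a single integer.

Executing turtle program step by step:
Start: pos=(-6,2), heading=270, pen down
RT 60: heading 270 -> 210
RT 30: heading 210 -> 180
FD 5: (-6,2) -> (-11,2) [heading=180, draw]
FD 11: (-11,2) -> (-22,2) [heading=180, draw]
BK 2: (-22,2) -> (-20,2) [heading=180, draw]
Final: pos=(-20,2), heading=180, 3 segment(s) drawn
Segments drawn: 3

Answer: 3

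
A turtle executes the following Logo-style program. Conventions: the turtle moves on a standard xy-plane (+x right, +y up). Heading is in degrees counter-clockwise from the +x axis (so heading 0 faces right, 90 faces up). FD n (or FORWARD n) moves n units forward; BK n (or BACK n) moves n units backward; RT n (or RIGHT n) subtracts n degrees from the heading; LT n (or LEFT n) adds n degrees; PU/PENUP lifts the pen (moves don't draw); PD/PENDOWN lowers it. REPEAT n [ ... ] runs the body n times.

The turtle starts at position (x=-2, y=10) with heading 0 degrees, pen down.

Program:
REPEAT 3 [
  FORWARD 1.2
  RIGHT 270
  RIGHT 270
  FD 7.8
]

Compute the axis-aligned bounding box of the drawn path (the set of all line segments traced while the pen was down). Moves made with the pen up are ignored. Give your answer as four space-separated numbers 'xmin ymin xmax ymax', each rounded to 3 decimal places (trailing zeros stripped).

Answer: -9.8 10 -0.8 10

Derivation:
Executing turtle program step by step:
Start: pos=(-2,10), heading=0, pen down
REPEAT 3 [
  -- iteration 1/3 --
  FD 1.2: (-2,10) -> (-0.8,10) [heading=0, draw]
  RT 270: heading 0 -> 90
  RT 270: heading 90 -> 180
  FD 7.8: (-0.8,10) -> (-8.6,10) [heading=180, draw]
  -- iteration 2/3 --
  FD 1.2: (-8.6,10) -> (-9.8,10) [heading=180, draw]
  RT 270: heading 180 -> 270
  RT 270: heading 270 -> 0
  FD 7.8: (-9.8,10) -> (-2,10) [heading=0, draw]
  -- iteration 3/3 --
  FD 1.2: (-2,10) -> (-0.8,10) [heading=0, draw]
  RT 270: heading 0 -> 90
  RT 270: heading 90 -> 180
  FD 7.8: (-0.8,10) -> (-8.6,10) [heading=180, draw]
]
Final: pos=(-8.6,10), heading=180, 6 segment(s) drawn

Segment endpoints: x in {-9.8, -8.6, -2, -2, -0.8, -0.8}, y in {10, 10, 10, 10}
xmin=-9.8, ymin=10, xmax=-0.8, ymax=10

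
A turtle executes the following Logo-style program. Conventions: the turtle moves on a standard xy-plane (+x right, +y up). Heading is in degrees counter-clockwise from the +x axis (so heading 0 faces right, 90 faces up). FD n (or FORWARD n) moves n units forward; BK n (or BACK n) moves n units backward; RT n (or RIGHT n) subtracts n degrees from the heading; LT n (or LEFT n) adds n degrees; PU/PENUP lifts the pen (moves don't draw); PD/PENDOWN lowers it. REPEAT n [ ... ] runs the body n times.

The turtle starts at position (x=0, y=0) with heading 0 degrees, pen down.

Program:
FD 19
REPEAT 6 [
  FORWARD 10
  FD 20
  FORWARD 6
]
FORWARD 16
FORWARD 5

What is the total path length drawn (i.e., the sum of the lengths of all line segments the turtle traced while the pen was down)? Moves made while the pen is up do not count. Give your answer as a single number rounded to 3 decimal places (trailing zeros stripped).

Executing turtle program step by step:
Start: pos=(0,0), heading=0, pen down
FD 19: (0,0) -> (19,0) [heading=0, draw]
REPEAT 6 [
  -- iteration 1/6 --
  FD 10: (19,0) -> (29,0) [heading=0, draw]
  FD 20: (29,0) -> (49,0) [heading=0, draw]
  FD 6: (49,0) -> (55,0) [heading=0, draw]
  -- iteration 2/6 --
  FD 10: (55,0) -> (65,0) [heading=0, draw]
  FD 20: (65,0) -> (85,0) [heading=0, draw]
  FD 6: (85,0) -> (91,0) [heading=0, draw]
  -- iteration 3/6 --
  FD 10: (91,0) -> (101,0) [heading=0, draw]
  FD 20: (101,0) -> (121,0) [heading=0, draw]
  FD 6: (121,0) -> (127,0) [heading=0, draw]
  -- iteration 4/6 --
  FD 10: (127,0) -> (137,0) [heading=0, draw]
  FD 20: (137,0) -> (157,0) [heading=0, draw]
  FD 6: (157,0) -> (163,0) [heading=0, draw]
  -- iteration 5/6 --
  FD 10: (163,0) -> (173,0) [heading=0, draw]
  FD 20: (173,0) -> (193,0) [heading=0, draw]
  FD 6: (193,0) -> (199,0) [heading=0, draw]
  -- iteration 6/6 --
  FD 10: (199,0) -> (209,0) [heading=0, draw]
  FD 20: (209,0) -> (229,0) [heading=0, draw]
  FD 6: (229,0) -> (235,0) [heading=0, draw]
]
FD 16: (235,0) -> (251,0) [heading=0, draw]
FD 5: (251,0) -> (256,0) [heading=0, draw]
Final: pos=(256,0), heading=0, 21 segment(s) drawn

Segment lengths:
  seg 1: (0,0) -> (19,0), length = 19
  seg 2: (19,0) -> (29,0), length = 10
  seg 3: (29,0) -> (49,0), length = 20
  seg 4: (49,0) -> (55,0), length = 6
  seg 5: (55,0) -> (65,0), length = 10
  seg 6: (65,0) -> (85,0), length = 20
  seg 7: (85,0) -> (91,0), length = 6
  seg 8: (91,0) -> (101,0), length = 10
  seg 9: (101,0) -> (121,0), length = 20
  seg 10: (121,0) -> (127,0), length = 6
  seg 11: (127,0) -> (137,0), length = 10
  seg 12: (137,0) -> (157,0), length = 20
  seg 13: (157,0) -> (163,0), length = 6
  seg 14: (163,0) -> (173,0), length = 10
  seg 15: (173,0) -> (193,0), length = 20
  seg 16: (193,0) -> (199,0), length = 6
  seg 17: (199,0) -> (209,0), length = 10
  seg 18: (209,0) -> (229,0), length = 20
  seg 19: (229,0) -> (235,0), length = 6
  seg 20: (235,0) -> (251,0), length = 16
  seg 21: (251,0) -> (256,0), length = 5
Total = 256

Answer: 256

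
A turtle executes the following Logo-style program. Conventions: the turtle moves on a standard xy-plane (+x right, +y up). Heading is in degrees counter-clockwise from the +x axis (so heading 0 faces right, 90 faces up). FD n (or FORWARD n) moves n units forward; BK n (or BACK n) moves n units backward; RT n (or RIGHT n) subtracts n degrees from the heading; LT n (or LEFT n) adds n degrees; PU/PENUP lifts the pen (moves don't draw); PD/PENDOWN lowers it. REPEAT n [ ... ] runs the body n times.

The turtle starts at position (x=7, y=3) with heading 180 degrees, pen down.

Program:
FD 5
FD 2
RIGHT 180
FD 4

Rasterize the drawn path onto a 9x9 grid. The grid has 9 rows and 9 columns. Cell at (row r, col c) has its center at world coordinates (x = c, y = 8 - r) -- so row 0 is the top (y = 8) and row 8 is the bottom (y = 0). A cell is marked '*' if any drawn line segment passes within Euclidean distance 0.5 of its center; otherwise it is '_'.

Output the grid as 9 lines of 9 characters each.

Answer: _________
_________
_________
_________
_________
********_
_________
_________
_________

Derivation:
Segment 0: (7,3) -> (2,3)
Segment 1: (2,3) -> (0,3)
Segment 2: (0,3) -> (4,3)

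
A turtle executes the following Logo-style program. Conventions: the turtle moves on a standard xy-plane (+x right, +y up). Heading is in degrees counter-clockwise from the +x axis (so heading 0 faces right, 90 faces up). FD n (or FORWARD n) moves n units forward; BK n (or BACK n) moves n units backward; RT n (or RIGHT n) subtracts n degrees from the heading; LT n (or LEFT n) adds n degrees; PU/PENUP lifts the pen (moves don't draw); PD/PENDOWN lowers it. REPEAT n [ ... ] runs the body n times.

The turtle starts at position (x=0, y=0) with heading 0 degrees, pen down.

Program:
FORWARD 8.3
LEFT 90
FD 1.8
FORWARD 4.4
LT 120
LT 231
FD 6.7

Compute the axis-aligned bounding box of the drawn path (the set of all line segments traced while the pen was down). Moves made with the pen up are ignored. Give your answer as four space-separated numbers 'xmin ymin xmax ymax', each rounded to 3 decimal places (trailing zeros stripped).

Answer: 0 0 9.348 12.818

Derivation:
Executing turtle program step by step:
Start: pos=(0,0), heading=0, pen down
FD 8.3: (0,0) -> (8.3,0) [heading=0, draw]
LT 90: heading 0 -> 90
FD 1.8: (8.3,0) -> (8.3,1.8) [heading=90, draw]
FD 4.4: (8.3,1.8) -> (8.3,6.2) [heading=90, draw]
LT 120: heading 90 -> 210
LT 231: heading 210 -> 81
FD 6.7: (8.3,6.2) -> (9.348,12.818) [heading=81, draw]
Final: pos=(9.348,12.818), heading=81, 4 segment(s) drawn

Segment endpoints: x in {0, 8.3, 9.348}, y in {0, 1.8, 6.2, 12.818}
xmin=0, ymin=0, xmax=9.348, ymax=12.818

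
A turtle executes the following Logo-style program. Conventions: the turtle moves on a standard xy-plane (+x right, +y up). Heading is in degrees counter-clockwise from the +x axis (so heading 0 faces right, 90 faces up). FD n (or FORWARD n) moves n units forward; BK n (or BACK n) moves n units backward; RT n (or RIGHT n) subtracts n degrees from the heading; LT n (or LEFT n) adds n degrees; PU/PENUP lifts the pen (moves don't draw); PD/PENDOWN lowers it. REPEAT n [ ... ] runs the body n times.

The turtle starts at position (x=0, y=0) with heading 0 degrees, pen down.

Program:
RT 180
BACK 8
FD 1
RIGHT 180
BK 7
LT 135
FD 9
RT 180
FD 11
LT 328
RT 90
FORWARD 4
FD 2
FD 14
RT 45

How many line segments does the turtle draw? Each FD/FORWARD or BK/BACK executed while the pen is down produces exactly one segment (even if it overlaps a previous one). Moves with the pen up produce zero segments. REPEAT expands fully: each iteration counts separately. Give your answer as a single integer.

Answer: 8

Derivation:
Executing turtle program step by step:
Start: pos=(0,0), heading=0, pen down
RT 180: heading 0 -> 180
BK 8: (0,0) -> (8,0) [heading=180, draw]
FD 1: (8,0) -> (7,0) [heading=180, draw]
RT 180: heading 180 -> 0
BK 7: (7,0) -> (0,0) [heading=0, draw]
LT 135: heading 0 -> 135
FD 9: (0,0) -> (-6.364,6.364) [heading=135, draw]
RT 180: heading 135 -> 315
FD 11: (-6.364,6.364) -> (1.414,-1.414) [heading=315, draw]
LT 328: heading 315 -> 283
RT 90: heading 283 -> 193
FD 4: (1.414,-1.414) -> (-2.483,-2.314) [heading=193, draw]
FD 2: (-2.483,-2.314) -> (-4.432,-2.764) [heading=193, draw]
FD 14: (-4.432,-2.764) -> (-18.073,-5.913) [heading=193, draw]
RT 45: heading 193 -> 148
Final: pos=(-18.073,-5.913), heading=148, 8 segment(s) drawn
Segments drawn: 8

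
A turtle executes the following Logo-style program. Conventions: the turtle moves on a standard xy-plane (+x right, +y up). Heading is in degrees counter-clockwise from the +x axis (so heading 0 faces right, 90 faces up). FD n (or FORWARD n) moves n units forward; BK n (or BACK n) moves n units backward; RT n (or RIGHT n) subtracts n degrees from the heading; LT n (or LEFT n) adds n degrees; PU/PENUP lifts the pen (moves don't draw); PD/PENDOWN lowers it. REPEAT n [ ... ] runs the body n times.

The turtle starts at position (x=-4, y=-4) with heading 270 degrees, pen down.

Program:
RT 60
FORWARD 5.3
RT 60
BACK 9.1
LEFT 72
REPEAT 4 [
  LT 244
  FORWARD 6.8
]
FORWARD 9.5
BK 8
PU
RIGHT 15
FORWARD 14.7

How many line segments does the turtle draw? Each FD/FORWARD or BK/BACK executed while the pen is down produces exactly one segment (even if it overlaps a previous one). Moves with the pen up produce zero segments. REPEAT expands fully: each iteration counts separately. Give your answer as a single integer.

Executing turtle program step by step:
Start: pos=(-4,-4), heading=270, pen down
RT 60: heading 270 -> 210
FD 5.3: (-4,-4) -> (-8.59,-6.65) [heading=210, draw]
RT 60: heading 210 -> 150
BK 9.1: (-8.59,-6.65) -> (-0.709,-11.2) [heading=150, draw]
LT 72: heading 150 -> 222
REPEAT 4 [
  -- iteration 1/4 --
  LT 244: heading 222 -> 106
  FD 6.8: (-0.709,-11.2) -> (-2.583,-4.663) [heading=106, draw]
  -- iteration 2/4 --
  LT 244: heading 106 -> 350
  FD 6.8: (-2.583,-4.663) -> (4.113,-5.844) [heading=350, draw]
  -- iteration 3/4 --
  LT 244: heading 350 -> 234
  FD 6.8: (4.113,-5.844) -> (0.116,-11.346) [heading=234, draw]
  -- iteration 4/4 --
  LT 244: heading 234 -> 118
  FD 6.8: (0.116,-11.346) -> (-3.076,-5.342) [heading=118, draw]
]
FD 9.5: (-3.076,-5.342) -> (-7.536,3.047) [heading=118, draw]
BK 8: (-7.536,3.047) -> (-3.78,-4.017) [heading=118, draw]
PU: pen up
RT 15: heading 118 -> 103
FD 14.7: (-3.78,-4.017) -> (-7.087,10.306) [heading=103, move]
Final: pos=(-7.087,10.306), heading=103, 8 segment(s) drawn
Segments drawn: 8

Answer: 8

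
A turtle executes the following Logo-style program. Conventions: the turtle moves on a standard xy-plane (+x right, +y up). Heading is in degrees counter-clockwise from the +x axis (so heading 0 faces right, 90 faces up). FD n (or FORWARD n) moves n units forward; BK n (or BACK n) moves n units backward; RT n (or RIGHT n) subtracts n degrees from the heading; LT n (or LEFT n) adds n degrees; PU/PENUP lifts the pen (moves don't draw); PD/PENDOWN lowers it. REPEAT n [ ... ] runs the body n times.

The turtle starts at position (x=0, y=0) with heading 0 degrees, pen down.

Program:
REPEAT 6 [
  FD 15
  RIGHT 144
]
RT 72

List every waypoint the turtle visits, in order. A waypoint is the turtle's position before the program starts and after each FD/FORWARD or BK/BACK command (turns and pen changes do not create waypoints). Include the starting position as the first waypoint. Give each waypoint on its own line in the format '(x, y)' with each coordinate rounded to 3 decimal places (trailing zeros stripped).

Executing turtle program step by step:
Start: pos=(0,0), heading=0, pen down
REPEAT 6 [
  -- iteration 1/6 --
  FD 15: (0,0) -> (15,0) [heading=0, draw]
  RT 144: heading 0 -> 216
  -- iteration 2/6 --
  FD 15: (15,0) -> (2.865,-8.817) [heading=216, draw]
  RT 144: heading 216 -> 72
  -- iteration 3/6 --
  FD 15: (2.865,-8.817) -> (7.5,5.449) [heading=72, draw]
  RT 144: heading 72 -> 288
  -- iteration 4/6 --
  FD 15: (7.5,5.449) -> (12.135,-8.817) [heading=288, draw]
  RT 144: heading 288 -> 144
  -- iteration 5/6 --
  FD 15: (12.135,-8.817) -> (0,0) [heading=144, draw]
  RT 144: heading 144 -> 0
  -- iteration 6/6 --
  FD 15: (0,0) -> (15,0) [heading=0, draw]
  RT 144: heading 0 -> 216
]
RT 72: heading 216 -> 144
Final: pos=(15,0), heading=144, 6 segment(s) drawn
Waypoints (7 total):
(0, 0)
(15, 0)
(2.865, -8.817)
(7.5, 5.449)
(12.135, -8.817)
(0, 0)
(15, 0)

Answer: (0, 0)
(15, 0)
(2.865, -8.817)
(7.5, 5.449)
(12.135, -8.817)
(0, 0)
(15, 0)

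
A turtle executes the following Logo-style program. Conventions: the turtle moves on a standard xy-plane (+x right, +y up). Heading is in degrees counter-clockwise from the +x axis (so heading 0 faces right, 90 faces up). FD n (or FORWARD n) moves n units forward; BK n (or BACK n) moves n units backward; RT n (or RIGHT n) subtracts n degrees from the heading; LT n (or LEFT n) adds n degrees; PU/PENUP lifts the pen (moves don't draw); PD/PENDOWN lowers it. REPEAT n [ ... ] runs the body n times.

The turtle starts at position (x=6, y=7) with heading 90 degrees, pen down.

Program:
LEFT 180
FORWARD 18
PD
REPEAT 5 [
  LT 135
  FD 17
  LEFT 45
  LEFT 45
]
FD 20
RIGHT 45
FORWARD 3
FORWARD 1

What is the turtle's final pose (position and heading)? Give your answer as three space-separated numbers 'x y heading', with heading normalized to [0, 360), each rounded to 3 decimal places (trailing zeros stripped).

Answer: 25.121 -34.121 270

Derivation:
Executing turtle program step by step:
Start: pos=(6,7), heading=90, pen down
LT 180: heading 90 -> 270
FD 18: (6,7) -> (6,-11) [heading=270, draw]
PD: pen down
REPEAT 5 [
  -- iteration 1/5 --
  LT 135: heading 270 -> 45
  FD 17: (6,-11) -> (18.021,1.021) [heading=45, draw]
  LT 45: heading 45 -> 90
  LT 45: heading 90 -> 135
  -- iteration 2/5 --
  LT 135: heading 135 -> 270
  FD 17: (18.021,1.021) -> (18.021,-15.979) [heading=270, draw]
  LT 45: heading 270 -> 315
  LT 45: heading 315 -> 0
  -- iteration 3/5 --
  LT 135: heading 0 -> 135
  FD 17: (18.021,-15.979) -> (6,-3.958) [heading=135, draw]
  LT 45: heading 135 -> 180
  LT 45: heading 180 -> 225
  -- iteration 4/5 --
  LT 135: heading 225 -> 0
  FD 17: (6,-3.958) -> (23,-3.958) [heading=0, draw]
  LT 45: heading 0 -> 45
  LT 45: heading 45 -> 90
  -- iteration 5/5 --
  LT 135: heading 90 -> 225
  FD 17: (23,-3.958) -> (10.979,-15.979) [heading=225, draw]
  LT 45: heading 225 -> 270
  LT 45: heading 270 -> 315
]
FD 20: (10.979,-15.979) -> (25.121,-30.121) [heading=315, draw]
RT 45: heading 315 -> 270
FD 3: (25.121,-30.121) -> (25.121,-33.121) [heading=270, draw]
FD 1: (25.121,-33.121) -> (25.121,-34.121) [heading=270, draw]
Final: pos=(25.121,-34.121), heading=270, 9 segment(s) drawn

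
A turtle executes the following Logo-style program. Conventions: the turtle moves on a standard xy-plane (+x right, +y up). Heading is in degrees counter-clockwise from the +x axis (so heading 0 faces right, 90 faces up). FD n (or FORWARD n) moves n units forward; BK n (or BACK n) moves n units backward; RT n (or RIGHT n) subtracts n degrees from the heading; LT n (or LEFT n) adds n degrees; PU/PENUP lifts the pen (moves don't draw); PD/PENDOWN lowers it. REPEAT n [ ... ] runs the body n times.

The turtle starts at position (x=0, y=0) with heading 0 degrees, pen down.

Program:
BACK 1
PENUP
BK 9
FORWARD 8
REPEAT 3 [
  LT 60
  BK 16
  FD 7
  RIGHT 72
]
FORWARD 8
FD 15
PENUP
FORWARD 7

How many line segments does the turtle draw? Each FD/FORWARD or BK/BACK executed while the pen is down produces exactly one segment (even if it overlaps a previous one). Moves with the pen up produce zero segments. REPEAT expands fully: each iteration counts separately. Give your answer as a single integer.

Executing turtle program step by step:
Start: pos=(0,0), heading=0, pen down
BK 1: (0,0) -> (-1,0) [heading=0, draw]
PU: pen up
BK 9: (-1,0) -> (-10,0) [heading=0, move]
FD 8: (-10,0) -> (-2,0) [heading=0, move]
REPEAT 3 [
  -- iteration 1/3 --
  LT 60: heading 0 -> 60
  BK 16: (-2,0) -> (-10,-13.856) [heading=60, move]
  FD 7: (-10,-13.856) -> (-6.5,-7.794) [heading=60, move]
  RT 72: heading 60 -> 348
  -- iteration 2/3 --
  LT 60: heading 348 -> 48
  BK 16: (-6.5,-7.794) -> (-17.206,-19.685) [heading=48, move]
  FD 7: (-17.206,-19.685) -> (-12.522,-14.483) [heading=48, move]
  RT 72: heading 48 -> 336
  -- iteration 3/3 --
  LT 60: heading 336 -> 36
  BK 16: (-12.522,-14.483) -> (-25.466,-23.887) [heading=36, move]
  FD 7: (-25.466,-23.887) -> (-19.803,-19.773) [heading=36, move]
  RT 72: heading 36 -> 324
]
FD 8: (-19.803,-19.773) -> (-13.331,-24.475) [heading=324, move]
FD 15: (-13.331,-24.475) -> (-1.196,-33.292) [heading=324, move]
PU: pen up
FD 7: (-1.196,-33.292) -> (4.467,-37.406) [heading=324, move]
Final: pos=(4.467,-37.406), heading=324, 1 segment(s) drawn
Segments drawn: 1

Answer: 1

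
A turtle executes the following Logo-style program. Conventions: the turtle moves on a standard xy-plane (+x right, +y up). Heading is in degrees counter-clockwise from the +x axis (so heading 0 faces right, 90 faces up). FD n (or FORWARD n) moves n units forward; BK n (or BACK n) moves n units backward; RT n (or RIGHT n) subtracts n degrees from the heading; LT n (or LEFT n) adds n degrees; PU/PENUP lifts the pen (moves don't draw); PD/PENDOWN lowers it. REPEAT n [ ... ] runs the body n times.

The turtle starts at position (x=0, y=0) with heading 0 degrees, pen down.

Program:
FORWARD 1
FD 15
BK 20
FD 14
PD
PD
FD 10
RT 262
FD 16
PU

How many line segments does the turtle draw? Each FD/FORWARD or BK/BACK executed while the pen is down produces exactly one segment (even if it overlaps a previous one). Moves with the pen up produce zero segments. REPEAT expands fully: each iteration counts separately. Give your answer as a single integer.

Executing turtle program step by step:
Start: pos=(0,0), heading=0, pen down
FD 1: (0,0) -> (1,0) [heading=0, draw]
FD 15: (1,0) -> (16,0) [heading=0, draw]
BK 20: (16,0) -> (-4,0) [heading=0, draw]
FD 14: (-4,0) -> (10,0) [heading=0, draw]
PD: pen down
PD: pen down
FD 10: (10,0) -> (20,0) [heading=0, draw]
RT 262: heading 0 -> 98
FD 16: (20,0) -> (17.773,15.844) [heading=98, draw]
PU: pen up
Final: pos=(17.773,15.844), heading=98, 6 segment(s) drawn
Segments drawn: 6

Answer: 6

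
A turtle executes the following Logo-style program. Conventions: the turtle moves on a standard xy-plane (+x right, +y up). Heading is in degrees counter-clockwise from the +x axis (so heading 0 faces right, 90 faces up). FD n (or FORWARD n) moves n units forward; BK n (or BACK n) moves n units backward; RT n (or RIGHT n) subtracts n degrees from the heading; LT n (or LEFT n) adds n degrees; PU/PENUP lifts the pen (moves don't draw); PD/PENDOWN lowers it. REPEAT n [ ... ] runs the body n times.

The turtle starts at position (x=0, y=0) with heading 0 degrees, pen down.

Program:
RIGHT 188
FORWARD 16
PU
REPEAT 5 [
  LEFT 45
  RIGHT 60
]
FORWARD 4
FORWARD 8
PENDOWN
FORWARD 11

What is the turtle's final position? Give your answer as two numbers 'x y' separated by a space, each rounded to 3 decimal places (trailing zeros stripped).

Executing turtle program step by step:
Start: pos=(0,0), heading=0, pen down
RT 188: heading 0 -> 172
FD 16: (0,0) -> (-15.844,2.227) [heading=172, draw]
PU: pen up
REPEAT 5 [
  -- iteration 1/5 --
  LT 45: heading 172 -> 217
  RT 60: heading 217 -> 157
  -- iteration 2/5 --
  LT 45: heading 157 -> 202
  RT 60: heading 202 -> 142
  -- iteration 3/5 --
  LT 45: heading 142 -> 187
  RT 60: heading 187 -> 127
  -- iteration 4/5 --
  LT 45: heading 127 -> 172
  RT 60: heading 172 -> 112
  -- iteration 5/5 --
  LT 45: heading 112 -> 157
  RT 60: heading 157 -> 97
]
FD 4: (-15.844,2.227) -> (-16.332,6.197) [heading=97, move]
FD 8: (-16.332,6.197) -> (-17.307,14.137) [heading=97, move]
PD: pen down
FD 11: (-17.307,14.137) -> (-18.647,25.055) [heading=97, draw]
Final: pos=(-18.647,25.055), heading=97, 2 segment(s) drawn

Answer: -18.647 25.055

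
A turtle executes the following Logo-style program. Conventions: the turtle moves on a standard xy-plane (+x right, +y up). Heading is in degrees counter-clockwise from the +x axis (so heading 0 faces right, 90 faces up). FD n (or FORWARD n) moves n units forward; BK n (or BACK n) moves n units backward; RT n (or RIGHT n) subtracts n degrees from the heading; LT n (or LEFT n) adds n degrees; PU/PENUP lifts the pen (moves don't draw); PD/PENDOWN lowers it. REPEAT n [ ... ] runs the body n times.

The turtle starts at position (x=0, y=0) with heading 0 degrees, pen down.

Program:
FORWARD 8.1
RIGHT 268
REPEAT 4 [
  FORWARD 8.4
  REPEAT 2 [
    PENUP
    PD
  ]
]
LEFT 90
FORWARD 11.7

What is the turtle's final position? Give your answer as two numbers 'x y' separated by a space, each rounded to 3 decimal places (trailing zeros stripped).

Executing turtle program step by step:
Start: pos=(0,0), heading=0, pen down
FD 8.1: (0,0) -> (8.1,0) [heading=0, draw]
RT 268: heading 0 -> 92
REPEAT 4 [
  -- iteration 1/4 --
  FD 8.4: (8.1,0) -> (7.807,8.395) [heading=92, draw]
  REPEAT 2 [
    -- iteration 1/2 --
    PU: pen up
    PD: pen down
    -- iteration 2/2 --
    PU: pen up
    PD: pen down
  ]
  -- iteration 2/4 --
  FD 8.4: (7.807,8.395) -> (7.514,16.79) [heading=92, draw]
  REPEAT 2 [
    -- iteration 1/2 --
    PU: pen up
    PD: pen down
    -- iteration 2/2 --
    PU: pen up
    PD: pen down
  ]
  -- iteration 3/4 --
  FD 8.4: (7.514,16.79) -> (7.221,25.185) [heading=92, draw]
  REPEAT 2 [
    -- iteration 1/2 --
    PU: pen up
    PD: pen down
    -- iteration 2/2 --
    PU: pen up
    PD: pen down
  ]
  -- iteration 4/4 --
  FD 8.4: (7.221,25.185) -> (6.927,33.58) [heading=92, draw]
  REPEAT 2 [
    -- iteration 1/2 --
    PU: pen up
    PD: pen down
    -- iteration 2/2 --
    PU: pen up
    PD: pen down
  ]
]
LT 90: heading 92 -> 182
FD 11.7: (6.927,33.58) -> (-4.765,33.171) [heading=182, draw]
Final: pos=(-4.765,33.171), heading=182, 6 segment(s) drawn

Answer: -4.765 33.171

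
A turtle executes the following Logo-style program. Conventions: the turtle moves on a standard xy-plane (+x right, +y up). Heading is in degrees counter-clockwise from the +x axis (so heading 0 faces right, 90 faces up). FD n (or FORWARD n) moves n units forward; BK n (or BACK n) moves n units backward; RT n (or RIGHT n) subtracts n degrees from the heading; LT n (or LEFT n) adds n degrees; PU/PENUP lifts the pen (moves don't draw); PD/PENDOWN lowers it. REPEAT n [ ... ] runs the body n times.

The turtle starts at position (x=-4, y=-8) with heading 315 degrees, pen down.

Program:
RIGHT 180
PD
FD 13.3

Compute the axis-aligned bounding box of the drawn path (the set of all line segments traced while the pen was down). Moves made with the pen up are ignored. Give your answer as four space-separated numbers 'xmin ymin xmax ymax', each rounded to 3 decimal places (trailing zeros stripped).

Executing turtle program step by step:
Start: pos=(-4,-8), heading=315, pen down
RT 180: heading 315 -> 135
PD: pen down
FD 13.3: (-4,-8) -> (-13.405,1.405) [heading=135, draw]
Final: pos=(-13.405,1.405), heading=135, 1 segment(s) drawn

Segment endpoints: x in {-13.405, -4}, y in {-8, 1.405}
xmin=-13.405, ymin=-8, xmax=-4, ymax=1.405

Answer: -13.405 -8 -4 1.405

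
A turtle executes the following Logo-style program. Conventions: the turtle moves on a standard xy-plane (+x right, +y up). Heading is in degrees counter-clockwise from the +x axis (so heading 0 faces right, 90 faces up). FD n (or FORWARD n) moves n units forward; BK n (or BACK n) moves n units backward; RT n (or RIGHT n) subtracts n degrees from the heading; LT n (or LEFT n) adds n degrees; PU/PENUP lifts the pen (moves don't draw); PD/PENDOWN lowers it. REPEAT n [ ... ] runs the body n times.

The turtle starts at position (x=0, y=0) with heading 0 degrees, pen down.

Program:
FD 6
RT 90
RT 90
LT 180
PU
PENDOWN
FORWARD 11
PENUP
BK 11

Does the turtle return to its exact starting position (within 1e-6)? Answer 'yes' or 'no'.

Executing turtle program step by step:
Start: pos=(0,0), heading=0, pen down
FD 6: (0,0) -> (6,0) [heading=0, draw]
RT 90: heading 0 -> 270
RT 90: heading 270 -> 180
LT 180: heading 180 -> 0
PU: pen up
PD: pen down
FD 11: (6,0) -> (17,0) [heading=0, draw]
PU: pen up
BK 11: (17,0) -> (6,0) [heading=0, move]
Final: pos=(6,0), heading=0, 2 segment(s) drawn

Start position: (0, 0)
Final position: (6, 0)
Distance = 6; >= 1e-6 -> NOT closed

Answer: no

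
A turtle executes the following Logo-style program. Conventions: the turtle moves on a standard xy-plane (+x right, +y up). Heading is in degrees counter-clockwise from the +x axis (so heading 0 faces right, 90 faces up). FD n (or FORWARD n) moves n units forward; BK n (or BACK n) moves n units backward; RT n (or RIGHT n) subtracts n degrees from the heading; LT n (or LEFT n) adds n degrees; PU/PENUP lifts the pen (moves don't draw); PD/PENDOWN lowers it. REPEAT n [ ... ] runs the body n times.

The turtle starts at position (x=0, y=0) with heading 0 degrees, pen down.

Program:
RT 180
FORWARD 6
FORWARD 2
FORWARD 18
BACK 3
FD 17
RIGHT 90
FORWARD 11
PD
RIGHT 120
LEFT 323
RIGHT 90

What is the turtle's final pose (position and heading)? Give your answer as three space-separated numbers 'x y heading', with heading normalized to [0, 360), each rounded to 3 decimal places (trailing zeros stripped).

Executing turtle program step by step:
Start: pos=(0,0), heading=0, pen down
RT 180: heading 0 -> 180
FD 6: (0,0) -> (-6,0) [heading=180, draw]
FD 2: (-6,0) -> (-8,0) [heading=180, draw]
FD 18: (-8,0) -> (-26,0) [heading=180, draw]
BK 3: (-26,0) -> (-23,0) [heading=180, draw]
FD 17: (-23,0) -> (-40,0) [heading=180, draw]
RT 90: heading 180 -> 90
FD 11: (-40,0) -> (-40,11) [heading=90, draw]
PD: pen down
RT 120: heading 90 -> 330
LT 323: heading 330 -> 293
RT 90: heading 293 -> 203
Final: pos=(-40,11), heading=203, 6 segment(s) drawn

Answer: -40 11 203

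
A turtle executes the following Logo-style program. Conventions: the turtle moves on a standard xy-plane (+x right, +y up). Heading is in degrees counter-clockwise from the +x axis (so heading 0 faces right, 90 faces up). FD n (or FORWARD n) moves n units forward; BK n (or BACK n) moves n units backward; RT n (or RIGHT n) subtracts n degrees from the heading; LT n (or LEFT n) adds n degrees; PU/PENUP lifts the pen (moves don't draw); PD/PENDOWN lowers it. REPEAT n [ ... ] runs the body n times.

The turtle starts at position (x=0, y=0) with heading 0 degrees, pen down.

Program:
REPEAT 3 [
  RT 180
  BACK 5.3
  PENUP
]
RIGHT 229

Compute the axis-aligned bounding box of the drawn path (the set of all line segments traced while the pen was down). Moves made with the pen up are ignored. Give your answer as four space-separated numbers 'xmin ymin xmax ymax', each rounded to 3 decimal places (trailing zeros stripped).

Answer: 0 0 5.3 0

Derivation:
Executing turtle program step by step:
Start: pos=(0,0), heading=0, pen down
REPEAT 3 [
  -- iteration 1/3 --
  RT 180: heading 0 -> 180
  BK 5.3: (0,0) -> (5.3,0) [heading=180, draw]
  PU: pen up
  -- iteration 2/3 --
  RT 180: heading 180 -> 0
  BK 5.3: (5.3,0) -> (0,0) [heading=0, move]
  PU: pen up
  -- iteration 3/3 --
  RT 180: heading 0 -> 180
  BK 5.3: (0,0) -> (5.3,0) [heading=180, move]
  PU: pen up
]
RT 229: heading 180 -> 311
Final: pos=(5.3,0), heading=311, 1 segment(s) drawn

Segment endpoints: x in {0, 5.3}, y in {0, 0}
xmin=0, ymin=0, xmax=5.3, ymax=0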